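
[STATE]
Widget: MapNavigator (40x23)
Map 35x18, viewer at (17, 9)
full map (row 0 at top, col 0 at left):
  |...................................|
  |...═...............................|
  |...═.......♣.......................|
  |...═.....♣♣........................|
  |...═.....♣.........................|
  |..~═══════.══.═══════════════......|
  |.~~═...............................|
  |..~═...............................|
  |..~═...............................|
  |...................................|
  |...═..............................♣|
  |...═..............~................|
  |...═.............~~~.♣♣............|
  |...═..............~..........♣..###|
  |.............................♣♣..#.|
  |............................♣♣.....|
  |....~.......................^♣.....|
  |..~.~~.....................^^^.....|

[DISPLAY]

                                        
                                        
   ...................................  
   ...═...............................  
   ...═.......♣.......................  
   ...═.....♣♣........................  
   ...═.....♣.........................  
   ..~═══════.══.═══════════════......  
   .~~═...............................  
   ..~═...............................  
   ..~═...............................  
   .................@.................  
   ...═..............................♣  
   ...═..............~................  
   ...═.............~~~.♣♣............  
   ...═..............~..........♣..###  
   .............................♣♣..#.  
   ............................♣♣.....  
   ....~.......................^♣.....  
   ..~.~~.....................^^^.....  
                                        
                                        
                                        


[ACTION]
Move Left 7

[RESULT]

                                        
                                        
          ..............................
          ...═..........................
          ...═.......♣..................
          ...═.....♣♣...................
          ...═.....♣....................
          ..~═══════.══.═══════════════.
          .~~═..........................
          ..~═..........................
          ..~═..........................
          ..........@...................
          ...═..........................
          ...═..............~...........
          ...═.............~~~.♣♣.......
          ...═..............~..........♣
          .............................♣
          ............................♣♣
          ....~.......................^♣
          ..~.~~.....................^^^
                                        
                                        
                                        


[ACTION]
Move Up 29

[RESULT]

                                        
                                        
                                        
                                        
                                        
                                        
                                        
                                        
                                        
                                        
                                        
          ..........@...................
          ...═..........................
          ...═.......♣..................
          ...═.....♣♣...................
          ...═.....♣....................
          ..~═══════.══.═══════════════.
          .~~═..........................
          ..~═..........................
          ..~═..........................
          ..............................
          ...═..........................
          ...═..............~...........


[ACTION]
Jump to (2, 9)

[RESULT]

                                        
                                        
                  ......................
                  ...═..................
                  ...═.......♣..........
                  ...═.....♣♣...........
                  ...═.....♣............
                  ..~═══════.══.════════
                  .~~═..................
                  ..~═..................
                  ..~═..................
                  ..@...................
                  ...═..................
                  ...═..............~...
                  ...═.............~~~.♣
                  ...═..............~...
                  ......................
                  ......................
                  ....~.................
                  ..~.~~................
                                        
                                        
                                        


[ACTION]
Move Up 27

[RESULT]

                                        
                                        
                                        
                                        
                                        
                                        
                                        
                                        
                                        
                                        
                                        
                  ..@...................
                  ...═..................
                  ...═.......♣..........
                  ...═.....♣♣...........
                  ...═.....♣............
                  ..~═══════.══.════════
                  .~~═..................
                  ..~═..................
                  ..~═..................
                  ......................
                  ...═..................
                  ...═..............~...


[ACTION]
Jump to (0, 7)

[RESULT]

                                        
                                        
                                        
                                        
                    ....................
                    ...═................
                    ...═.......♣........
                    ...═.....♣♣.........
                    ...═.....♣..........
                    ..~═══════.══.══════
                    .~~═................
                    @.~═................
                    ..~═................
                    ....................
                    ...═................
                    ...═..............~.
                    ...═.............~~~
                    ...═..............~.
                    ....................
                    ....................
                    ....~...............
                    ..~.~~..............
                                        


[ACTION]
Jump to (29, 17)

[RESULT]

..........................              
..........................              
..........................              
..........................              
.........................♣              
.........~................              
........~~~.♣♣............              
.........~..........♣..###              
....................♣♣..#.              
...................♣♣.....              
...................^♣.....              
..................^^@.....              
                                        
                                        
                                        
                                        
                                        
                                        
                                        
                                        
                                        
                                        
                                        


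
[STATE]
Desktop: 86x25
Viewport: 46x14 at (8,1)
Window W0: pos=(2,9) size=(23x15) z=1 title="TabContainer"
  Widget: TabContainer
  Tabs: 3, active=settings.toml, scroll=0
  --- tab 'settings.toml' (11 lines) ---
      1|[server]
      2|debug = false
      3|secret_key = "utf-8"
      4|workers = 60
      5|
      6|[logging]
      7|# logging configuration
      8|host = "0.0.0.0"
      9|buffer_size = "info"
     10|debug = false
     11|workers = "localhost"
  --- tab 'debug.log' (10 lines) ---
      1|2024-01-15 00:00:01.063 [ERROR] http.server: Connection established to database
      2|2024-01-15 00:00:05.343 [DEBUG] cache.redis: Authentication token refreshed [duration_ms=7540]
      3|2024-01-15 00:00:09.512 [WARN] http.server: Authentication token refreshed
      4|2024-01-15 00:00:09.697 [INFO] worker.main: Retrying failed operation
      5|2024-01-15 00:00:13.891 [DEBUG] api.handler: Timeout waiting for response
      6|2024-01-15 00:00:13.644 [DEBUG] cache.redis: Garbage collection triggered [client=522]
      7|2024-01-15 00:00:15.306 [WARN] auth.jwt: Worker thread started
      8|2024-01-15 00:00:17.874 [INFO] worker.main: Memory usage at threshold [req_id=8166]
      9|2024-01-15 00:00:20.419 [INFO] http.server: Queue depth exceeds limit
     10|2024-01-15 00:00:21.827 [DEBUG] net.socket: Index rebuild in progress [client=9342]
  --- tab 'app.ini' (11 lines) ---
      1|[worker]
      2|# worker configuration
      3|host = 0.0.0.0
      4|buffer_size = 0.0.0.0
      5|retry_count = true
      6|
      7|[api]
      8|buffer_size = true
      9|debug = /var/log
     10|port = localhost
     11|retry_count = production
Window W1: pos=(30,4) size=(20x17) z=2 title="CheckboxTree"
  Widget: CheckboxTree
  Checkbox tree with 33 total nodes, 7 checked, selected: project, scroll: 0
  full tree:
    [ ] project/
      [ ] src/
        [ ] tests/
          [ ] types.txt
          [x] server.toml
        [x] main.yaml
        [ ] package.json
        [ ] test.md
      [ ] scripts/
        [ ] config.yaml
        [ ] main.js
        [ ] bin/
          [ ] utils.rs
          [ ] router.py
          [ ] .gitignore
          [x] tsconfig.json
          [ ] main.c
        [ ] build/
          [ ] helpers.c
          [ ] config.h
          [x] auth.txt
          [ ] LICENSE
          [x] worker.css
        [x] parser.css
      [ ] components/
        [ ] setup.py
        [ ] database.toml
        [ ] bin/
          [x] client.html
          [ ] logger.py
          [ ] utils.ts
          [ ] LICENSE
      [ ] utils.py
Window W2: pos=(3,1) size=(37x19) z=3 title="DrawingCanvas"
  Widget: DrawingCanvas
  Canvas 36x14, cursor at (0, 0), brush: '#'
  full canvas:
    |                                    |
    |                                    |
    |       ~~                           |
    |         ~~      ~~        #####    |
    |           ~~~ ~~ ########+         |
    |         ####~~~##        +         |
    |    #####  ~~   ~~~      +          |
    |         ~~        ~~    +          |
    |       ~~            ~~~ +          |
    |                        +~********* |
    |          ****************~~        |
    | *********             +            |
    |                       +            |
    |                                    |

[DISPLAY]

━━━━━━━━━━━━━━━━━━━━━━━━━━━━━━━┓              
wingCanvas                     ┃              
───────────────────────────────┨              
                               ┃━━━━━━━━━┓    
                               ┃Tree     ┃    
   ~~                          ┃─────────┨    
     ~~      ~~        #####   ┃ect/     ┃    
       ~~~ ~~ ########+        ┃c/       ┃    
     ####~~~##        +        ┃tests/   ┃    
#####  ~~   ~~~      +         ┃] types.t┃    
     ~~        ~~    +         ┃] server.┃    
   ~~            ~~~ +         ┃main.yaml┃    
                    +~*********┃package.j┃    
      ****************~~       ┃test.md  ┃    


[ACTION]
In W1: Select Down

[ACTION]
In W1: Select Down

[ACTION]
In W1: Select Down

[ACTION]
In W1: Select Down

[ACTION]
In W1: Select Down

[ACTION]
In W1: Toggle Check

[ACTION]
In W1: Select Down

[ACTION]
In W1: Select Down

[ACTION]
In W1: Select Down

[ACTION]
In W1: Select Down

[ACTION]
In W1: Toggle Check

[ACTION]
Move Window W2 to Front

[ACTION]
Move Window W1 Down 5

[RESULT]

━━━━━━━━━━━━━━━━━━━━━━━━━━━━━━━┓              
wingCanvas                     ┃              
───────────────────────────────┨              
                               ┃              
                               ┃              
   ~~                          ┃              
     ~~      ~~        #####   ┃              
       ~~~ ~~ ########+        ┃━━━━━━━━━┓    
     ####~~~##        +        ┃Tree     ┃    
#####  ~~   ~~~      +         ┃─────────┨    
     ~~        ~~    +         ┃ect/     ┃    
   ~~            ~~~ +         ┃c/       ┃    
                    +~*********┃tests/   ┃    
      ****************~~       ┃] types.t┃    


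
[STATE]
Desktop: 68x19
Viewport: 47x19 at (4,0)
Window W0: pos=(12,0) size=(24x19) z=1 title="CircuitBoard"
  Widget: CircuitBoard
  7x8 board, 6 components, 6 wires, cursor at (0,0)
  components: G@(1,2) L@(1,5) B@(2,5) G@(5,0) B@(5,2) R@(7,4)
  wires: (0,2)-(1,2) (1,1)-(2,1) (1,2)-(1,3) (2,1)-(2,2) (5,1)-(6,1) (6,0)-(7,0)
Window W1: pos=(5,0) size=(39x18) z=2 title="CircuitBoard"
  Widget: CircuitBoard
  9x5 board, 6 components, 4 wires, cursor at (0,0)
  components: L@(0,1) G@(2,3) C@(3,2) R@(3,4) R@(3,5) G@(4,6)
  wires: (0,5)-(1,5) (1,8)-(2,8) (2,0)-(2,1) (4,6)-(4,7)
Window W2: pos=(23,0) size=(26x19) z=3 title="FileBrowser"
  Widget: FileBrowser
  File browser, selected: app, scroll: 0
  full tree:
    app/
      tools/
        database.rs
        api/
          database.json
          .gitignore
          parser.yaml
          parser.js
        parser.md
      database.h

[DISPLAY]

 ┏━━━━━━━━━━━━━━━━━┏━━━━━━━━━━━━━━━━━━━━━━━━┓  
 ┃ CircuitBoard    ┃ FileBrowser            ┃  
 ┠─────────────────┠────────────────────────┨  
 ┃   0 1 2 3 4 5 6 ┃> [-] app/              ┃  
 ┃0  [.]  L        ┃    [+] tools/          ┃  
 ┃                 ┃    database.h          ┃  
 ┃1                ┃                        ┃  
 ┃                 ┃                        ┃  
 ┃2   · ─ ·       G┃                        ┃  
 ┃                 ┃                        ┃  
 ┃3           C    ┃                        ┃  
 ┃                 ┃                        ┃  
 ┃4                ┃                        ┃  
 ┃Cursor: (0,0)    ┃                        ┃  
 ┃                 ┃                        ┃  
 ┃                 ┃                        ┃  
 ┃                 ┃                        ┃  
 ┗━━━━━━━━━━━━━━━━━┃                        ┃  
        ┗━━━━━━━━━━┗━━━━━━━━━━━━━━━━━━━━━━━━┛  


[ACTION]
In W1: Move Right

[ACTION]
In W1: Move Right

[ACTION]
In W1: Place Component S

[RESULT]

 ┏━━━━━━━━━━━━━━━━━┏━━━━━━━━━━━━━━━━━━━━━━━━┓  
 ┃ CircuitBoard    ┃ FileBrowser            ┃  
 ┠─────────────────┠────────────────────────┨  
 ┃   0 1 2 3 4 5 6 ┃> [-] app/              ┃  
 ┃0       L  [S]   ┃    [+] tools/          ┃  
 ┃                 ┃    database.h          ┃  
 ┃1                ┃                        ┃  
 ┃                 ┃                        ┃  
 ┃2   · ─ ·       G┃                        ┃  
 ┃                 ┃                        ┃  
 ┃3           C    ┃                        ┃  
 ┃                 ┃                        ┃  
 ┃4                ┃                        ┃  
 ┃Cursor: (0,2)    ┃                        ┃  
 ┃                 ┃                        ┃  
 ┃                 ┃                        ┃  
 ┃                 ┃                        ┃  
 ┗━━━━━━━━━━━━━━━━━┃                        ┃  
        ┗━━━━━━━━━━┗━━━━━━━━━━━━━━━━━━━━━━━━┛  


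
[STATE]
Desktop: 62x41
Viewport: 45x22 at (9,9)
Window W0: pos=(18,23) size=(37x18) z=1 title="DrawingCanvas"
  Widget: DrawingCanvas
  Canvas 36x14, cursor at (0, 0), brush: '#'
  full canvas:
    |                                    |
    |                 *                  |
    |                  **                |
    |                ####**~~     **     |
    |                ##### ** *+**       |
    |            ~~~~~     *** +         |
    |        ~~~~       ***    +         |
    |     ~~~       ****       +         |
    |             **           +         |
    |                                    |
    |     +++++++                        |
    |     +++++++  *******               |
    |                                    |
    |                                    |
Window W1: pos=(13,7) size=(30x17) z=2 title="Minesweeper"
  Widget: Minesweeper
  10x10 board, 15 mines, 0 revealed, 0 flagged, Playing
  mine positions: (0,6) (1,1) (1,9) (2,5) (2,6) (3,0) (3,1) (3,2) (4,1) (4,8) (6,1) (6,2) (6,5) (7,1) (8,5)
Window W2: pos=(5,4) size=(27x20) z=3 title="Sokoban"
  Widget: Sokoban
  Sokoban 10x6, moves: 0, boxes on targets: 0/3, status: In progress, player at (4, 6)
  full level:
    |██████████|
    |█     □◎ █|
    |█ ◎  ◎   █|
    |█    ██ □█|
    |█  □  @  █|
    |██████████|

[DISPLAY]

  ◎   █               ┃──────────┨           
  ██ □█               ┃          ┃           
□  @  █               ┃          ┃           
███████               ┃          ┃           
es: 0  0/3            ┃          ┃           
                      ┃          ┃           
                      ┃          ┃           
                      ┃          ┃           
                      ┃          ┃           
                      ┃          ┃           
                      ┃          ┃           
                      ┃          ┃           
                      ┃          ┃           
                      ┃          ┃           
━━━━━━━━━━━━━━━━━━━━━━┛━━━━━━━━━━┛━━━━━━━━━━━
         ┃ DrawingCanvas                     
         ┠───────────────────────────────────
         ┃+                                  
         ┃                 *                 
         ┃                  **               
         ┃                ####**~~     **    
         ┃                ##### ** *+**      


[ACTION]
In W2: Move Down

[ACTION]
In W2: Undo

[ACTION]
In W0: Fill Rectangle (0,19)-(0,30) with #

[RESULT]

  ◎   █               ┃──────────┨           
  ██ □█               ┃          ┃           
□  @  █               ┃          ┃           
███████               ┃          ┃           
es: 0  0/3            ┃          ┃           
                      ┃          ┃           
                      ┃          ┃           
                      ┃          ┃           
                      ┃          ┃           
                      ┃          ┃           
                      ┃          ┃           
                      ┃          ┃           
                      ┃          ┃           
                      ┃          ┃           
━━━━━━━━━━━━━━━━━━━━━━┛━━━━━━━━━━┛━━━━━━━━━━━
         ┃ DrawingCanvas                     
         ┠───────────────────────────────────
         ┃+                  ############    
         ┃                 *                 
         ┃                  **               
         ┃                ####**~~     **    
         ┃                ##### ** *+**      


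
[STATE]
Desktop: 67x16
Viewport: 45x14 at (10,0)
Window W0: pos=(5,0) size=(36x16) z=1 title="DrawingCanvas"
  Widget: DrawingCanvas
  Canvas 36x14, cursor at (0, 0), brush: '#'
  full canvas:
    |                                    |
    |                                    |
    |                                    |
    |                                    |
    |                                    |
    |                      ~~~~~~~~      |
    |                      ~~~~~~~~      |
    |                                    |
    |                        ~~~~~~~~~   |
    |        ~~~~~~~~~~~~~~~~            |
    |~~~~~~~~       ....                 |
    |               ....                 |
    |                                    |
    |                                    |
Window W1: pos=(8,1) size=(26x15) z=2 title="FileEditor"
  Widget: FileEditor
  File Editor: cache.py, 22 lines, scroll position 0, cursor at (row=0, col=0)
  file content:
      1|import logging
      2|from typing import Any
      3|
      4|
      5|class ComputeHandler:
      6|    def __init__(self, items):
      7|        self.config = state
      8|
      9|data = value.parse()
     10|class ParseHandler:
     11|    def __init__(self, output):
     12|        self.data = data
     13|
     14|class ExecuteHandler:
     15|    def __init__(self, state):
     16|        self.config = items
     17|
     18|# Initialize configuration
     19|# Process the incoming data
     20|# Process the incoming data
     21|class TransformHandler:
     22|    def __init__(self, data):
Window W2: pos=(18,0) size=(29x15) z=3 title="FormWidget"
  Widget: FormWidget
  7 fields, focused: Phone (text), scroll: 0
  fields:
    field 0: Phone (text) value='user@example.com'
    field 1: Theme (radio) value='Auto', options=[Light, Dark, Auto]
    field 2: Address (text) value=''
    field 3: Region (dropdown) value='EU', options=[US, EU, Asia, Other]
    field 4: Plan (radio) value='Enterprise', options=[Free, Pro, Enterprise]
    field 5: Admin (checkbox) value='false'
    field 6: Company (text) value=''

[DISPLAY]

━━━━━━━━┏━━━━━━━━━━━━━━━━━━━━━━━━━━━┓        
━━━━━━━━┃ FormWidget                ┃        
FileEdit┠───────────────────────────┨        
────────┃> Phone:      [user@exampl]┃        
mport lo┃  Theme:      ( ) Light  ( ┃        
rom typi┃  Address:    [           ]┃        
        ┃  Region:     [EU        ▼]┃        
        ┃  Plan:       ( ) Free  ( )┃        
lass Com┃  Admin:      [ ]          ┃        
   def _┃  Company:    [           ]┃        
       s┃                           ┃        
        ┃                           ┃        
ata = va┃                           ┃        
lass Par┃                           ┃        


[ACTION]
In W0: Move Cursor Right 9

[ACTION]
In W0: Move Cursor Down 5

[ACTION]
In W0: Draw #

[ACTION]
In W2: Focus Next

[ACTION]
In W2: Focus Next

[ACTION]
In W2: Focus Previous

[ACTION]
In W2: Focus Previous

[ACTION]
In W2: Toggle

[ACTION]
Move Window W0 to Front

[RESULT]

━━━━━━━━━━━━━━━━━━━━━━━━━━━━━━┓━━━━━┓        
wingCanvas                    ┃     ┃        
──────────────────────────────┨─────┨        
                              ┃ampl]┃        
                              ┃t  ( ┃        
                              ┃    ]┃        
                              ┃   ▼]┃        
                              ┃  ( )┃        
     #            ~~~~~~~~    ┃     ┃        
                  ~~~~~~~~    ┃    ]┃        
                              ┃     ┃        
                    ~~~~~~~~~ ┃     ┃        
    ~~~~~~~~~~~~~~~~          ┃     ┃        
~~~~       ....               ┃     ┃        


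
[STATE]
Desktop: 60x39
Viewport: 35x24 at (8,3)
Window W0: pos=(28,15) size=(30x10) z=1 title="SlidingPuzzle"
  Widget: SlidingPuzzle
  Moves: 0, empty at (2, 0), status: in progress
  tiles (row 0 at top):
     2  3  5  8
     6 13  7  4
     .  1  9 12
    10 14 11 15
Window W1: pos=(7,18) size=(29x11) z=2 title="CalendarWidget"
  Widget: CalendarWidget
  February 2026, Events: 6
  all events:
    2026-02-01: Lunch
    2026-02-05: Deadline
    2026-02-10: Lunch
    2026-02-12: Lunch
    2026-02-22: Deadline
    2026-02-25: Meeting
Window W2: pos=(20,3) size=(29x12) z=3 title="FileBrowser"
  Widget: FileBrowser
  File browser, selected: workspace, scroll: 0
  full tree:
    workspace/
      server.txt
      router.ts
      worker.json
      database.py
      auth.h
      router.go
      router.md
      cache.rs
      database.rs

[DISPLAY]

            ┏━━━━━━━━━━━━━━━━━━━━━━
            ┃ FileBrowser          
            ┠──────────────────────
            ┃> [-] workspace/      
            ┃    server.txt        
            ┃    router.ts         
            ┃    worker.json       
            ┃    database.py       
            ┃    auth.h            
            ┃    router.go         
            ┃    router.md         
            ┗━━━━━━━━━━━━━━━━━━━━━━
                    ┏━━━━━━━━━━━━━━
                    ┃ SlidingPuzzle
                    ┠──────────────
━━━━━━━━━━━━━━━━━━━━━━━━━━━┓───┬───
 CalendarWidget            ┃ 3 │  5
───────────────────────────┨───┼───
       February 2026       ┃13 │  7
Mo Tu We Th Fr Sa Su       ┃───┼───
                   1*      ┃ 1 │  9
 2  3  4  5*  6  7  8      ┃━━━━━━━
 9 10* 11 12* 13 14 15     ┃       
16 17 18 19 20 21 22*      ┃       


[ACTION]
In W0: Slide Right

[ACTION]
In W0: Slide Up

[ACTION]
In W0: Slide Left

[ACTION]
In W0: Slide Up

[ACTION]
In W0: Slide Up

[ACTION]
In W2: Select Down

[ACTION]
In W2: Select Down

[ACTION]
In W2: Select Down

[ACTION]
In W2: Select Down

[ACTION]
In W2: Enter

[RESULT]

            ┏━━━━━━━━━━━━━━━━━━━━━━
            ┃ FileBrowser          
            ┠──────────────────────
            ┃  [-] workspace/      
            ┃    server.txt        
            ┃    router.ts         
            ┃    worker.json       
            ┃  > database.py       
            ┃    auth.h            
            ┃    router.go         
            ┃    router.md         
            ┗━━━━━━━━━━━━━━━━━━━━━━
                    ┏━━━━━━━━━━━━━━
                    ┃ SlidingPuzzle
                    ┠──────────────
━━━━━━━━━━━━━━━━━━━━━━━━━━━┓───┬───
 CalendarWidget            ┃ 3 │  5
───────────────────────────┨───┼───
       February 2026       ┃13 │  7
Mo Tu We Th Fr Sa Su       ┃───┼───
                   1*      ┃ 1 │  9
 2  3  4  5*  6  7  8      ┃━━━━━━━
 9 10* 11 12* 13 14 15     ┃       
16 17 18 19 20 21 22*      ┃       


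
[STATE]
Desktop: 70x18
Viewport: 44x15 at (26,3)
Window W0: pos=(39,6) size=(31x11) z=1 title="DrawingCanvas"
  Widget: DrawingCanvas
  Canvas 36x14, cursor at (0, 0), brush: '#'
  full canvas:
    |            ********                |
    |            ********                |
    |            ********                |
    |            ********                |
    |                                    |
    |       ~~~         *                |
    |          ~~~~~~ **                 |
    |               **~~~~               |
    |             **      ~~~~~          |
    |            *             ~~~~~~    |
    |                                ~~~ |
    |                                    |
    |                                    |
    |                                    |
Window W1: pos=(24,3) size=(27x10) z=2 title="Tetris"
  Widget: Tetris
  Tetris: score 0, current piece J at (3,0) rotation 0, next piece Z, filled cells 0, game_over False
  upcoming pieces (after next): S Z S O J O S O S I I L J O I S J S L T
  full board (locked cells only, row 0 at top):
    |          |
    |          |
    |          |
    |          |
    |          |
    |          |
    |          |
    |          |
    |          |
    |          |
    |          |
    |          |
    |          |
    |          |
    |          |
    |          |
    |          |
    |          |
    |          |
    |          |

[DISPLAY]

━━━━━━━━━━━━━━━━━━━━━━━━┓                   
Tetris                  ┃                   
────────────────────────┨                   
         │Next:         ┃━━━━━━━━━━━━━━━━━━┓
         │▓▓            ┃vas               ┃
         │ ▓▓           ┃──────────────────┨
         │              ┃ ********         ┃
         │              ┃ ********         ┃
         │              ┃ ********         ┃
━━━━━━━━━━━━━━━━━━━━━━━━┛ ********         ┃
             ┃                             ┃
             ┃       ~~~         *         ┃
             ┃          ~~~~~~ **          ┃
             ┗━━━━━━━━━━━━━━━━━━━━━━━━━━━━━┛
                                            


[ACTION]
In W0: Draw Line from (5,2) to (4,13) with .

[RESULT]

━━━━━━━━━━━━━━━━━━━━━━━━┓                   
Tetris                  ┃                   
────────────────────────┨                   
         │Next:         ┃━━━━━━━━━━━━━━━━━━┓
         │▓▓            ┃vas               ┃
         │ ▓▓           ┃──────────────────┨
         │              ┃ ********         ┃
         │              ┃ ********         ┃
         │              ┃ ********         ┃
━━━━━━━━━━━━━━━━━━━━━━━━┛ ********         ┃
             ┃        ......               ┃
             ┃  ......~~         *         ┃
             ┃          ~~~~~~ **          ┃
             ┗━━━━━━━━━━━━━━━━━━━━━━━━━━━━━┛
                                            


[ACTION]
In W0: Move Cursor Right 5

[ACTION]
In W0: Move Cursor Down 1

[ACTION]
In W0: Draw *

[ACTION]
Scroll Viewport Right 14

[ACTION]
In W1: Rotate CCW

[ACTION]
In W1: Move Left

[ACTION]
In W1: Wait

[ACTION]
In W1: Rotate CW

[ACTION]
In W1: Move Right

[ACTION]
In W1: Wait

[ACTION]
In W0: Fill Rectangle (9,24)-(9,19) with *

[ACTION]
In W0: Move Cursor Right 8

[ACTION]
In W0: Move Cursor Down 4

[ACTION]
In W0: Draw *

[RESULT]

━━━━━━━━━━━━━━━━━━━━━━━━┓                   
Tetris                  ┃                   
────────────────────────┨                   
         │Next:         ┃━━━━━━━━━━━━━━━━━━┓
         │▓▓            ┃vas               ┃
         │ ▓▓           ┃──────────────────┨
         │              ┃ ********         ┃
         │              ┃ ********         ┃
         │              ┃ ********         ┃
━━━━━━━━━━━━━━━━━━━━━━━━┛ ********         ┃
             ┃        ......               ┃
             ┃  ......~~   *     *         ┃
             ┃          ~~~~~~ **          ┃
             ┗━━━━━━━━━━━━━━━━━━━━━━━━━━━━━┛
                                            


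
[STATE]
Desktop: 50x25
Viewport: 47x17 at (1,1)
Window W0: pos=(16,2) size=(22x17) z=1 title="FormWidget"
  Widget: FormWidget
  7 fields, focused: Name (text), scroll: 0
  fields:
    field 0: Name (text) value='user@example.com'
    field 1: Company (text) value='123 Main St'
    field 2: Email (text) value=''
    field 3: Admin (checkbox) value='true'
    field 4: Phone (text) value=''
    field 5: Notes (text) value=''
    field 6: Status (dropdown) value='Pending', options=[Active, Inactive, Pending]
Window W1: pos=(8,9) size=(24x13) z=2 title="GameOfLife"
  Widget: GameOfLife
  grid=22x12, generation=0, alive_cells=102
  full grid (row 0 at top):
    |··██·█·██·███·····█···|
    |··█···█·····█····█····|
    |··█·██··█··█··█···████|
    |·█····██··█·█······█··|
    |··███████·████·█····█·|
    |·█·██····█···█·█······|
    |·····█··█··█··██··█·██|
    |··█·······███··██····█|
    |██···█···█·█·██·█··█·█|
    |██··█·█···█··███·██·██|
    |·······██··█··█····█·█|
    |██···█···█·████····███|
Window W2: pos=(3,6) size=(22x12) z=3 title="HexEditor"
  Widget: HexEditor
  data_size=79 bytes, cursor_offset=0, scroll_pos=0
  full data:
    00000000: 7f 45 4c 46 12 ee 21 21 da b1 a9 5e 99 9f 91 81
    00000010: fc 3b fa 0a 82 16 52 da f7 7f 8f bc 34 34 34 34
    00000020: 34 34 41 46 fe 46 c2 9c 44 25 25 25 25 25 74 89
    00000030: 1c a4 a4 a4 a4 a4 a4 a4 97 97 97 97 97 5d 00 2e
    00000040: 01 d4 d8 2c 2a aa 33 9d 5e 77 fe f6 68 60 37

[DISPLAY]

                                               
               ┏━━━━━━━━━━━━━━━━━━━━┓          
               ┃ FormWidget         ┃          
               ┠────────────────────┨          
               ┃> Name:       [user]┃          
  ┏━━━━━━━━━━━━━━━━━━━━┓y:    [123 ]┃          
  ┃ HexEditor          ┃      [    ]┃          
  ┠────────────────────┨      [x]   ┃          
  ┃00000000  7F 45 4c 4┃━━━━━━┓    ]┃          
  ┃00000010  fc 3b fa 0┃      ┃    ]┃          
  ┃00000020  34 34 41 4┃──────┨Pen▼]┃          
  ┃00000030  1c a4 a4 a┃      ┃     ┃          
  ┃00000040  01 d4 d8 2┃··████┃     ┃          
  ┃                    ┃···█··┃     ┃          
  ┃                    ┃····█·┃     ┃          
  ┃                    ┃······┃     ┃          
  ┗━━━━━━━━━━━━━━━━━━━━┛··█·██┃     ┃          


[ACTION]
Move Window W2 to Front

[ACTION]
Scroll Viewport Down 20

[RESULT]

  ┠────────────────────┨      [x]   ┃          
  ┃00000000  7F 45 4c 4┃━━━━━━┓    ]┃          
  ┃00000010  fc 3b fa 0┃      ┃    ]┃          
  ┃00000020  34 34 41 4┃──────┨Pen▼]┃          
  ┃00000030  1c a4 a4 a┃      ┃     ┃          
  ┃00000040  01 d4 d8 2┃··████┃     ┃          
  ┃                    ┃···█··┃     ┃          
  ┃                    ┃····█·┃     ┃          
  ┃                    ┃······┃     ┃          
  ┗━━━━━━━━━━━━━━━━━━━━┛··█·██┃     ┃          
       ┃··█·······███··██····█┃━━━━━┛          
       ┃██···█···█·█·██·█··█·█┃                
       ┃██··█·█···█··███·██·██┃                
       ┗━━━━━━━━━━━━━━━━━━━━━━┛                
                                               
                                               
                                               


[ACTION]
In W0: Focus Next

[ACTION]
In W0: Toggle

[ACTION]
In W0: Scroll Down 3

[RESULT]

  ┠────────────────────┨:     [Pen▼]┃          
  ┃00000000  7F 45 4c 4┃━━━━━━┓     ┃          
  ┃00000010  fc 3b fa 0┃      ┃     ┃          
  ┃00000020  34 34 41 4┃──────┨     ┃          
  ┃00000030  1c a4 a4 a┃      ┃     ┃          
  ┃00000040  01 d4 d8 2┃··████┃     ┃          
  ┃                    ┃···█··┃     ┃          
  ┃                    ┃····█·┃     ┃          
  ┃                    ┃······┃     ┃          
  ┗━━━━━━━━━━━━━━━━━━━━┛··█·██┃     ┃          
       ┃··█·······███··██····█┃━━━━━┛          
       ┃██···█···█·█·██·█··█·█┃                
       ┃██··█·█···█··███·██·██┃                
       ┗━━━━━━━━━━━━━━━━━━━━━━┛                
                                               
                                               
                                               


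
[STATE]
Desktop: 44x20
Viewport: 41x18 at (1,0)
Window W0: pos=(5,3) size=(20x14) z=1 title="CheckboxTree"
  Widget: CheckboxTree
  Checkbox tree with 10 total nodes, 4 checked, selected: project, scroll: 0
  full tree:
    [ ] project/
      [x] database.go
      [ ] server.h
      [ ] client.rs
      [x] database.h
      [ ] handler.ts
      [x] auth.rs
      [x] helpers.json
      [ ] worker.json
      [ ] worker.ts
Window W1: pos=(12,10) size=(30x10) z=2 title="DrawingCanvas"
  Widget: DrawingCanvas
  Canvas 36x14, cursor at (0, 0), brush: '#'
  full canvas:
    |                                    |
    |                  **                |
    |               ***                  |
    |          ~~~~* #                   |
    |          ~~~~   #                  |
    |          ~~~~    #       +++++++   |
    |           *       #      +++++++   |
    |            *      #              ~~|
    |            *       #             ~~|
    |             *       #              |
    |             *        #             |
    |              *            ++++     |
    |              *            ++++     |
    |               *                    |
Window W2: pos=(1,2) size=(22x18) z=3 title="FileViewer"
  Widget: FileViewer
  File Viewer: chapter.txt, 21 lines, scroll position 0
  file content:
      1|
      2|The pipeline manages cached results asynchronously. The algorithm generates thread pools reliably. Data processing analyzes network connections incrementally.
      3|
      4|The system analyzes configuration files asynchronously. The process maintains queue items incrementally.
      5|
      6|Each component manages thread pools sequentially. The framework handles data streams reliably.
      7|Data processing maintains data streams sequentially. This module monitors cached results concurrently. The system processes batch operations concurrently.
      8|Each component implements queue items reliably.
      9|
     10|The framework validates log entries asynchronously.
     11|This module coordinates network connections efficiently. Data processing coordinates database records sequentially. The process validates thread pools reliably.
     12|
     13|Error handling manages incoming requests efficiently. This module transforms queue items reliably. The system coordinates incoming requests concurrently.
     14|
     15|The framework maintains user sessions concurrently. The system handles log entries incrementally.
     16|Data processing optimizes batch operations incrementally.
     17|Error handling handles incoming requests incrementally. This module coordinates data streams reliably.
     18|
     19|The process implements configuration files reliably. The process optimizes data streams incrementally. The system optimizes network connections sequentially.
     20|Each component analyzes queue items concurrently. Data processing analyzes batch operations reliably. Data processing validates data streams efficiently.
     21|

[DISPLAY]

                                         
                                         
┏━━━━━━━━━━━━━━━━━━━━┓                   
┃ FileViewer         ┃━┓                 
┠────────────────────┨ ┃                 
┃                   ▲┃─┨                 
┃The pipeline manage█┃ ┃                 
┃                   ░┃o┃                 
┃The system analyzes░┃ ┃                 
┃                   ░┃ ┃                 
┃Each component mana░┃━━━━━━━━━━━━━━━━━━┓
┃Data processing mai░┃nvas              ┃
┃Each component impl░┃──────────────────┨
┃                   ░┃                  ┃
┃The framework valid░┃        **        ┃
┃This module coordin░┃     ***          ┃
┃                   ░┃~~~~* #           ┃
┃Error handling mana░┃~~~~   #          ┃


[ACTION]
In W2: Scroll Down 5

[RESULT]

                                         
                                         
┏━━━━━━━━━━━━━━━━━━━━┓                   
┃ FileViewer         ┃━┓                 
┠────────────────────┨ ┃                 
┃Each component mana▲┃─┨                 
┃Data processing mai░┃ ┃                 
┃Each component impl░┃o┃                 
┃                   ░┃ ┃                 
┃The framework valid░┃ ┃                 
┃This module coordin░┃━━━━━━━━━━━━━━━━━━┓
┃                   ░┃nvas              ┃
┃Error handling mana░┃──────────────────┨
┃                   ░┃                  ┃
┃The framework maint█┃        **        ┃
┃Data processing opt░┃     ***          ┃
┃Error handling hand░┃~~~~* #           ┃
┃                   ░┃~~~~   #          ┃


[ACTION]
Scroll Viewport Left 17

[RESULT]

                                         
                                         
 ┏━━━━━━━━━━━━━━━━━━━━┓                  
 ┃ FileViewer         ┃━┓                
 ┠────────────────────┨ ┃                
 ┃Each component mana▲┃─┨                
 ┃Data processing mai░┃ ┃                
 ┃Each component impl░┃o┃                
 ┃                   ░┃ ┃                
 ┃The framework valid░┃ ┃                
 ┃This module coordin░┃━━━━━━━━━━━━━━━━━━
 ┃                   ░┃nvas              
 ┃Error handling mana░┃──────────────────
 ┃                   ░┃                  
 ┃The framework maint█┃        **        
 ┃Data processing opt░┃     ***          
 ┃Error handling hand░┃~~~~* #           
 ┃                   ░┃~~~~   #          


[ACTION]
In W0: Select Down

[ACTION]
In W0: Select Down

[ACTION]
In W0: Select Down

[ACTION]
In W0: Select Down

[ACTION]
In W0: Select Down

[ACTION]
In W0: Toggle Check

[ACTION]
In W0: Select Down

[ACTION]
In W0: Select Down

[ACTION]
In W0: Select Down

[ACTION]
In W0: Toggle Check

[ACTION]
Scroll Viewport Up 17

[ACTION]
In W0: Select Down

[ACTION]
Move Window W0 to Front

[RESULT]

                                         
                                         
 ┏━━━━━━━━━━━━━━━━━━━━┓                  
 ┃ Fi┏━━━━━━━━━━━━━━━━━━┓                
 ┠───┃ CheckboxTree     ┃                
 ┃Eac┠──────────────────┨                
 ┃Dat┃ [-] project/     ┃                
 ┃Eac┃   [x] database.go┃                
 ┃   ┃   [ ] server.h   ┃                
 ┃The┃   [ ] client.rs  ┃                
 ┃Thi┃   [x] database.h ┃━━━━━━━━━━━━━━━━
 ┃   ┃   [x] handler.ts ┃as              
 ┃Err┃   [x] auth.rs    ┃────────────────
 ┃   ┃   [x] helpers.jso┃                
 ┃The┃   [x] worker.json┃      **        
 ┃Dat┃>  [ ] worker.ts  ┃   ***          
 ┃Err┗━━━━━━━━━━━━━━━━━━┛~~* #           
 ┃                   ░┃~~~~   #          
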